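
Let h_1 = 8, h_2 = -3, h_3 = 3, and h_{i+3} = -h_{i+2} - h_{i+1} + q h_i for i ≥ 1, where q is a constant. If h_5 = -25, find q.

2

h_4 = 8q
h_5 = -3 - 11q
So -3 - 11q = -25, giving q = 2.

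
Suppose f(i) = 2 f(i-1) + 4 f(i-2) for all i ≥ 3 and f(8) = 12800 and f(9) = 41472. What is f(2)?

8

Rearranging, f(i-2) = (f(i) - 2 f(i-1)) / 4.
f(7) = (41472 - 2(12800)) / 4 = 15872/4 = 3968
f(6) = (12800 - 2(3968)) / 4 = 4864/4 = 1216
f(5) = (3968 - 2(1216)) / 4 = 1536/4 = 384
f(4) = (1216 - 2(384)) / 4 = 448/4 = 112
f(3) = (384 - 2(112)) / 4 = 160/4 = 40
f(2) = (112 - 2(40)) / 4 = 32/4 = 8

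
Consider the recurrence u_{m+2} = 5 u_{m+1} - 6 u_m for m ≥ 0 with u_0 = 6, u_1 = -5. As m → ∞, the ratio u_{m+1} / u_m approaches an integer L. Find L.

3

The characteristic equation is r^2 - 5r + 6 = 0, which factors as (r - 3)(r - 2) = 0.
So the roots are 3 and 2. Since |3| > |2| and the coefficient of 3^m is non-zero, the ratio tends to 3.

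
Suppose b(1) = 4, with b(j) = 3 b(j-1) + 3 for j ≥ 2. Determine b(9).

b(2) = 3·4 + 3 = 15
b(3) = 3·15 + 3 = 48
b(4) = 3·48 + 3 = 147
b(5) = 3·147 + 3 = 444
b(6) = 3·444 + 3 = 1335
b(7) = 3·1335 + 3 = 4008
b(8) = 3·4008 + 3 = 12027
b(9) = 3·12027 + 3 = 36084

36084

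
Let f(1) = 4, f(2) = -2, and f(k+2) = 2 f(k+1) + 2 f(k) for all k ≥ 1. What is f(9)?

832

f(3) = 2(-2) + 2(4) = 4
f(4) = 2(4) + 2(-2) = 4
f(5) = 2(4) + 2(4) = 16
f(6) = 2(16) + 2(4) = 40
f(7) = 2(40) + 2(16) = 112
f(8) = 2(112) + 2(40) = 304
f(9) = 2(304) + 2(112) = 832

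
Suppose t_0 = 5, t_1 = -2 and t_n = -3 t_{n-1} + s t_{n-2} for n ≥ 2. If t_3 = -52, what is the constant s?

2

t_2 = 6 + 5s
t_3 = -18 - 17s
So -18 - 17s = -52, giving s = 2.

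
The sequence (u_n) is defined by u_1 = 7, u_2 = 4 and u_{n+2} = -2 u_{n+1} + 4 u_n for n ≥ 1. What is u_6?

-352

u_3 = -2(4) + 4(7) = 20
u_4 = -2(20) + 4(4) = -24
u_5 = -2(-24) + 4(20) = 128
u_6 = -2(128) + 4(-24) = -352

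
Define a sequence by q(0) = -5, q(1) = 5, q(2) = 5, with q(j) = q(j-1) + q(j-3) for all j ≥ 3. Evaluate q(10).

50

q(3) = 5 + (-5) = 0
q(4) = 0 + 5 = 5
q(5) = 5 + 5 = 10
q(6) = 10 + 0 = 10
q(7) = 10 + 5 = 15
q(8) = 15 + 10 = 25
q(9) = 25 + 10 = 35
q(10) = 35 + 15 = 50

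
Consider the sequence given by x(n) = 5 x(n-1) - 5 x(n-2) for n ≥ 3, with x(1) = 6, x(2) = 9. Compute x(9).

9375

x(3) = 5·9 - 5·6 = 15
x(4) = 5·15 - 5·9 = 30
x(5) = 5·30 - 5·15 = 75
x(6) = 5·75 - 5·30 = 225
x(7) = 5·225 - 5·75 = 750
x(8) = 5·750 - 5·225 = 2625
x(9) = 5·2625 - 5·750 = 9375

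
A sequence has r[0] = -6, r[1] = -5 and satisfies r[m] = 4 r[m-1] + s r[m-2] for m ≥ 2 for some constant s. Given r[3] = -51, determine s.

r[2] = -20 - 6s
r[3] = -80 - 29s
So -80 - 29s = -51, giving s = -1.

-1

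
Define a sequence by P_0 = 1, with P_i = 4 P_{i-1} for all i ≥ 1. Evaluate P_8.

65536

P_1 = 4(1) = 4
P_2 = 4(4) = 16
P_3 = 4(16) = 64
P_4 = 4(64) = 256
P_5 = 4(256) = 1024
P_6 = 4(1024) = 4096
P_7 = 4(4096) = 16384
P_8 = 4(16384) = 65536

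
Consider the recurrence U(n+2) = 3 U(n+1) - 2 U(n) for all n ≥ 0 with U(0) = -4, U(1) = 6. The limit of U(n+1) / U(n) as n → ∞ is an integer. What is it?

The characteristic equation is r^2 - 3r + 2 = 0, which factors as (r - 2)(r - 1) = 0.
So the roots are 2 and 1. Since |2| > |1| and the coefficient of 2^n is non-zero, the ratio tends to 2.

2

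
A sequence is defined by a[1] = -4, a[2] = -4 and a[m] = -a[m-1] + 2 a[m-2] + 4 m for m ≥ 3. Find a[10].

-532

a[3] = -(-4) + 2(-4) + 12 = 8
a[4] = -8 + 2(-4) + 16 = 0
a[5] = -0 + 2(8) + 20 = 36
a[6] = -36 + 2(0) + 24 = -12
a[7] = -(-12) + 2(36) + 28 = 112
a[8] = -112 + 2(-12) + 32 = -104
a[9] = -(-104) + 2(112) + 36 = 364
a[10] = -364 + 2(-104) + 40 = -532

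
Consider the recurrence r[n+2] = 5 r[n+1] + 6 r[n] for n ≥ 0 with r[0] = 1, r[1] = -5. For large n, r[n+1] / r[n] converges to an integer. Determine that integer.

6

The characteristic equation is r^2 - 5r - 6 = 0, which factors as (r - 6)(r + 1) = 0.
So the roots are 6 and -1. Since |6| > |-1| and the coefficient of 6^n is non-zero, the ratio tends to 6.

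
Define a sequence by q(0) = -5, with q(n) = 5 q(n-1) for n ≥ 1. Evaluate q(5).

q(1) = 5*(-5) = -25
q(2) = 5*(-25) = -125
q(3) = 5*(-125) = -625
q(4) = 5*(-625) = -3125
q(5) = 5*(-3125) = -15625

-15625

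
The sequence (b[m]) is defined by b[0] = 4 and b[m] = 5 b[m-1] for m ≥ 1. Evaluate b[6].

b[1] = 5(4) = 20
b[2] = 5(20) = 100
b[3] = 5(100) = 500
b[4] = 5(500) = 2500
b[5] = 5(2500) = 12500
b[6] = 5(12500) = 62500

62500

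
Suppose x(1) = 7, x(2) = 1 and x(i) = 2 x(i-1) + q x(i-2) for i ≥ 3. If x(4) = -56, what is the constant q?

-4

x(3) = 2 + 7q
x(4) = 4 + 15q
So 4 + 15q = -56, giving q = -4.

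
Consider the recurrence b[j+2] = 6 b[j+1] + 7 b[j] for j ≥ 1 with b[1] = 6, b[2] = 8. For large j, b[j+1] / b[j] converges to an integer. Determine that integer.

The characteristic equation is r^2 - 6r - 7 = 0, which factors as (r - 7)(r + 1) = 0.
So the roots are 7 and -1. Since |7| > |-1| and the coefficient of 7^j is non-zero, the ratio tends to 7.

7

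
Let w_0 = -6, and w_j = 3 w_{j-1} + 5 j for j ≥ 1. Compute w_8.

-14786

w_1 = 3*(-6) + 5 = -13
w_2 = 3*(-13) + 10 = -29
w_3 = 3*(-29) + 15 = -72
w_4 = 3*(-72) + 20 = -196
w_5 = 3*(-196) + 25 = -563
w_6 = 3*(-563) + 30 = -1659
w_7 = 3*(-1659) + 35 = -4942
w_8 = 3*(-4942) + 40 = -14786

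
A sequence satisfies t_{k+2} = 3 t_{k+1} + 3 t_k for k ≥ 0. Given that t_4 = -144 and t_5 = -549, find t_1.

Rearranging, t_{k-2} = (t_k - 3 t_{k-1}) / 3.
t_3 = (-549 - 3*(-144)) / 3 = -117/3 = -39
t_2 = (-144 - 3*(-39)) / 3 = -27/3 = -9
t_1 = (-39 - 3*(-9)) / 3 = -12/3 = -4

-4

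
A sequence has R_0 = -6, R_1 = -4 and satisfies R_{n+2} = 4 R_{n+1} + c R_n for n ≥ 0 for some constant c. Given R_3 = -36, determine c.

-1

R_2 = -16 - 6c
R_3 = -64 - 28c
So -64 - 28c = -36, giving c = -1.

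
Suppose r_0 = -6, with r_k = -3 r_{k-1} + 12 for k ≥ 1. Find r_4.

r_1 = -3(-6) + 12 = 30
r_2 = -3(30) + 12 = -78
r_3 = -3(-78) + 12 = 246
r_4 = -3(246) + 12 = -726

-726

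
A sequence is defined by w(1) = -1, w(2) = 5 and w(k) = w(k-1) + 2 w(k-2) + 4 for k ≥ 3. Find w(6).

w(3) = 5 + 2(-1) + 4 = 7
w(4) = 7 + 2(5) + 4 = 21
w(5) = 21 + 2(7) + 4 = 39
w(6) = 39 + 2(21) + 4 = 85

85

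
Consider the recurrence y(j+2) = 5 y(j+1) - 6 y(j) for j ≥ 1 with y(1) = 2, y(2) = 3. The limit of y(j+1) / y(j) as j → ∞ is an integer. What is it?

The characteristic equation is r^2 - 5r + 6 = 0, which factors as (r - 3)(r - 2) = 0.
So the roots are 3 and 2. Since |3| > |2| and the coefficient of 3^j is non-zero, the ratio tends to 3.

3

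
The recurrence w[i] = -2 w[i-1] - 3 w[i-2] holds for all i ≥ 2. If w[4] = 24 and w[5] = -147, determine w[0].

4

Rearranging, w[i-2] = (w[i] + 2 w[i-1]) / -3.
w[3] = (-147 + 2(24)) / -3 = -99/-3 = 33
w[2] = (24 + 2(33)) / -3 = 90/-3 = -30
w[1] = (33 + 2(-30)) / -3 = -27/-3 = 9
w[0] = (-30 + 2(9)) / -3 = -12/-3 = 4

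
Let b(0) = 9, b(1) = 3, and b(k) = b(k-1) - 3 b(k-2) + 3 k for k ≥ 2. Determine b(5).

117

b(2) = 3 - 3*9 + 6 = -18
b(3) = (-18) - 3*3 + 9 = -18
b(4) = (-18) - 3*(-18) + 12 = 48
b(5) = 48 - 3*(-18) + 15 = 117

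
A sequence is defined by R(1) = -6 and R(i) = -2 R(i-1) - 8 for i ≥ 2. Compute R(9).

-856

R(2) = -2·(-6) - 8 = 4
R(3) = -2·4 - 8 = -16
R(4) = -2·(-16) - 8 = 24
R(5) = -2·24 - 8 = -56
R(6) = -2·(-56) - 8 = 104
R(7) = -2·104 - 8 = -216
R(8) = -2·(-216) - 8 = 424
R(9) = -2·424 - 8 = -856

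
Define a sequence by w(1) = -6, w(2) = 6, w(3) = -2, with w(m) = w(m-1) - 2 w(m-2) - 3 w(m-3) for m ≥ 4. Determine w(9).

w(4) = (-2) - 2(6) - 3(-6) = 4
w(5) = 4 - 2(-2) - 3(6) = -10
w(6) = (-10) - 2(4) - 3(-2) = -12
w(7) = (-12) - 2(-10) - 3(4) = -4
w(8) = (-4) - 2(-12) - 3(-10) = 50
w(9) = 50 - 2(-4) - 3(-12) = 94

94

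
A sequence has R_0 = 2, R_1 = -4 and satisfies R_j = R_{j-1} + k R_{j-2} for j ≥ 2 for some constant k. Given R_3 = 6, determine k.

-5

R_2 = -4 + 2k
R_3 = -4 - 2k
So -4 - 2k = 6, giving k = -5.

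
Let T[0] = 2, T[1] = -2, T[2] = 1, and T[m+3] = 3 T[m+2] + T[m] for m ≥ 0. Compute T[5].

40

T[3] = 3·1 + 2 = 5
T[4] = 3·5 + (-2) = 13
T[5] = 3·13 + 1 = 40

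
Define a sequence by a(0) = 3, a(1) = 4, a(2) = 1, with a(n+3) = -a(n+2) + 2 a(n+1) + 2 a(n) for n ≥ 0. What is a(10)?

a(3) = -1 + 2·4 + 2·3 = 13
a(4) = -13 + 2·1 + 2·4 = -3
a(5) = -(-3) + 2·13 + 2·1 = 31
a(6) = -31 + 2·(-3) + 2·13 = -11
a(7) = -(-11) + 2·31 + 2·(-3) = 67
a(8) = -67 + 2·(-11) + 2·31 = -27
a(9) = -(-27) + 2·67 + 2·(-11) = 139
a(10) = -139 + 2·(-27) + 2·67 = -59

-59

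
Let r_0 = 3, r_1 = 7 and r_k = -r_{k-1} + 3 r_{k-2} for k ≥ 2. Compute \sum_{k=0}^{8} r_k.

-348

r_2 = -7 + 3*3 = 2
r_3 = -2 + 3*7 = 19
r_4 = -19 + 3*2 = -13
r_5 = -(-13) + 3*19 = 70
r_6 = -70 + 3*(-13) = -109
r_7 = -(-109) + 3*70 = 319
r_8 = -319 + 3*(-109) = -646
Sum = 3 + 7 + 2 + 19 + (-13) + 70 + (-109) + 319 + (-646) = -348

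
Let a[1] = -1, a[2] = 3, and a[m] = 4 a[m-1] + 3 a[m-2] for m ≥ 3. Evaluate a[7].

a[3] = 4(3) + 3(-1) = 9
a[4] = 4(9) + 3(3) = 45
a[5] = 4(45) + 3(9) = 207
a[6] = 4(207) + 3(45) = 963
a[7] = 4(963) + 3(207) = 4473

4473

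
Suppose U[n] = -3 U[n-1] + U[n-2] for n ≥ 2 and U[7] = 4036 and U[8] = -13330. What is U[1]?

Rearranging, U[n-2] = U[n] + 3 U[n-1].
U[6] = -13330 + 3*4036 = -1222
U[5] = 4036 + 3*(-1222) = 370
U[4] = -1222 + 3*370 = -112
U[3] = 370 + 3*(-112) = 34
U[2] = -112 + 3*34 = -10
U[1] = 34 + 3*(-10) = 4

4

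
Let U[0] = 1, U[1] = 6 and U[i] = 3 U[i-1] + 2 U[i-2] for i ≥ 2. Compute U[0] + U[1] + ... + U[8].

U[2] = 3(6) + 2(1) = 20
U[3] = 3(20) + 2(6) = 72
U[4] = 3(72) + 2(20) = 256
U[5] = 3(256) + 2(72) = 912
U[6] = 3(912) + 2(256) = 3248
U[7] = 3(3248) + 2(912) = 11568
U[8] = 3(11568) + 2(3248) = 41200
Sum = 1 + 6 + 20 + 72 + 256 + 912 + 3248 + 11568 + 41200 = 57283

57283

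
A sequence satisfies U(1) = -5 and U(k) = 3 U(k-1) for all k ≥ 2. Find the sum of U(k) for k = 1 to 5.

-605

U(2) = 3(-5) = -15
U(3) = 3(-15) = -45
U(4) = 3(-45) = -135
U(5) = 3(-135) = -405
Sum = (-5) + (-15) + (-45) + (-135) + (-405) = -605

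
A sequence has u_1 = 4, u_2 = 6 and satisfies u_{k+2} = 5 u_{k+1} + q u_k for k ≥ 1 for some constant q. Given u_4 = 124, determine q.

-1

u_3 = 30 + 4q
u_4 = 150 + 26q
So 150 + 26q = 124, giving q = -1.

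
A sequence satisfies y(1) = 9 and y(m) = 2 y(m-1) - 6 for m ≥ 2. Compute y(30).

The fixed point is -6/(1 - 2) = 6, so y(m) - 6 = 2(y(m-1) - 6).
Hence y(m) = 3·2^{m-1} + 6.
y(30) = 3·2^{29} + 6 = 3·536870912 + 6 = 1610612742.

1610612742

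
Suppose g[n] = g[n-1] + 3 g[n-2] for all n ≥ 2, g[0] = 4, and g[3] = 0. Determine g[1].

-3

Let g[1] = w.
g[2] = 12 + w
g[3] = 12 + 4w
So 12 + 4w = 0, giving w = -3.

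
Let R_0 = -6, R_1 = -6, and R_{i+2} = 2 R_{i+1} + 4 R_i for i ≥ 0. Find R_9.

-116736

R_2 = 2(-6) + 4(-6) = -36
R_3 = 2(-36) + 4(-6) = -96
R_4 = 2(-96) + 4(-36) = -336
R_5 = 2(-336) + 4(-96) = -1056
R_6 = 2(-1056) + 4(-336) = -3456
R_7 = 2(-3456) + 4(-1056) = -11136
R_8 = 2(-11136) + 4(-3456) = -36096
R_9 = 2(-36096) + 4(-11136) = -116736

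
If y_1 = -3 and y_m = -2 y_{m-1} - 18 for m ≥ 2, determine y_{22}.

The fixed point is -18/(1 + 2) = -6, so y_m + 6 = -2(y_{m-1} + 6).
Hence y_m = 3·(-2)^{m-1} - 6.
y_{22} = 3·(-2)^{21} - 6 = 3·-2097152 - 6 = -6291462.

-6291462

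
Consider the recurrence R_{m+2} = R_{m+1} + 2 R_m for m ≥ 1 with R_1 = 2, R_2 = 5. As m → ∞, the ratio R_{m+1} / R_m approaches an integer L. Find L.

The characteristic equation is r^2 - r - 2 = 0, which factors as (r - 2)(r + 1) = 0.
So the roots are 2 and -1. Since |2| > |-1| and the coefficient of 2^m is non-zero, the ratio tends to 2.

2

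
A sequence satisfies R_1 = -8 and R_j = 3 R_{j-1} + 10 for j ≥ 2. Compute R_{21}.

-10460353208

The fixed point is 10/(1 - 3) = -5, so R_j + 5 = 3(R_{j-1} + 5).
Hence R_j = -3·3^{j-1} - 5.
R_{21} = -3·3^{20} - 5 = -3·3486784401 - 5 = -10460353208.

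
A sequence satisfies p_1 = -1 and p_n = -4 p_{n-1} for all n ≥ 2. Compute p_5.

p_2 = -4·(-1) = 4
p_3 = -4·4 = -16
p_4 = -4·(-16) = 64
p_5 = -4·64 = -256

-256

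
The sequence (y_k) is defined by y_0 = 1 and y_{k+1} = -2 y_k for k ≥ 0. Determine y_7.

y_1 = -2·1 = -2
y_2 = -2·(-2) = 4
y_3 = -2·4 = -8
y_4 = -2·(-8) = 16
y_5 = -2·16 = -32
y_6 = -2·(-32) = 64
y_7 = -2·64 = -128

-128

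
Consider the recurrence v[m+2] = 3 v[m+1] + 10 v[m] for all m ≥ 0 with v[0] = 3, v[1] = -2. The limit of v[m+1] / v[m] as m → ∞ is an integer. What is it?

The characteristic equation is r^2 - 3r - 10 = 0, which factors as (r - 5)(r + 2) = 0.
So the roots are 5 and -2. Since |5| > |-2| and the coefficient of 5^m is non-zero, the ratio tends to 5.

5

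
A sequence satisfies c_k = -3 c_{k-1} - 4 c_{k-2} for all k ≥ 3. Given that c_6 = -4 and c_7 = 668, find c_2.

Rearranging, c_{k-2} = (c_k + 3 c_{k-1}) / -4.
c_5 = (668 + 3*(-4)) / -4 = 656/-4 = -164
c_4 = (-4 + 3*(-164)) / -4 = -496/-4 = 124
c_3 = (-164 + 3*124) / -4 = 208/-4 = -52
c_2 = (124 + 3*(-52)) / -4 = -32/-4 = 8

8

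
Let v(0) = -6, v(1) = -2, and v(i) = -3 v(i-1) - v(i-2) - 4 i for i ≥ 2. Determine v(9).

v(2) = -3(-2) - (-6) - 8 = 4
v(3) = -3(4) - (-2) - 12 = -22
v(4) = -3(-22) - 4 - 16 = 46
v(5) = -3(46) - (-22) - 20 = -136
v(6) = -3(-136) - 46 - 24 = 338
v(7) = -3(338) - (-136) - 28 = -906
v(8) = -3(-906) - 338 - 32 = 2348
v(9) = -3(2348) - (-906) - 36 = -6174

-6174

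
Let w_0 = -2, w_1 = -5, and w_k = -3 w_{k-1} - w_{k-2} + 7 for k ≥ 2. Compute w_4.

w_2 = -3*(-5) - (-2) + 7 = 24
w_3 = -3*24 - (-5) + 7 = -60
w_4 = -3*(-60) - 24 + 7 = 163

163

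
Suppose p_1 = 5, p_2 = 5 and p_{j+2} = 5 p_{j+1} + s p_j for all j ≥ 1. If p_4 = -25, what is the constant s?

-5

p_3 = 25 + 5s
p_4 = 125 + 30s
So 125 + 30s = -25, giving s = -5.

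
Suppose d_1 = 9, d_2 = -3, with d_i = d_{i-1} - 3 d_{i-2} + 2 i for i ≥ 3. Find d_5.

d_3 = (-3) - 3(9) + 6 = -24
d_4 = (-24) - 3(-3) + 8 = -7
d_5 = (-7) - 3(-24) + 10 = 75

75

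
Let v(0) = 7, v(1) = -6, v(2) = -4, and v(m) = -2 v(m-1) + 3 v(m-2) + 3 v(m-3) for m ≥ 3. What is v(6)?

v(3) = -2·(-4) + 3·(-6) + 3·7 = 11
v(4) = -2·11 + 3·(-4) + 3·(-6) = -52
v(5) = -2·(-52) + 3·11 + 3·(-4) = 125
v(6) = -2·125 + 3·(-52) + 3·11 = -373

-373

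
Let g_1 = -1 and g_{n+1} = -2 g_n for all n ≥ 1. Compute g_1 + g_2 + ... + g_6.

g_2 = -2·(-1) = 2
g_3 = -2·2 = -4
g_4 = -2·(-4) = 8
g_5 = -2·8 = -16
g_6 = -2·(-16) = 32
Sum = (-1) + 2 + (-4) + 8 + (-16) + 32 = 21

21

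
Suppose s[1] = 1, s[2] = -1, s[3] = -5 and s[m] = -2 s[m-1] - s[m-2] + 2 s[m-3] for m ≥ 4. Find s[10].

-305

s[4] = -2(-5) - (-1) + 2(1) = 13
s[5] = -2(13) - (-5) + 2(-1) = -23
s[6] = -2(-23) - 13 + 2(-5) = 23
s[7] = -2(23) - (-23) + 2(13) = 3
s[8] = -2(3) - 23 + 2(-23) = -75
s[9] = -2(-75) - 3 + 2(23) = 193
s[10] = -2(193) - (-75) + 2(3) = -305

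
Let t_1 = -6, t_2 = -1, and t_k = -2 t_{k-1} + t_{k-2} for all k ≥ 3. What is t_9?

t_3 = -2·(-1) + (-6) = -4
t_4 = -2·(-4) + (-1) = 7
t_5 = -2·7 + (-4) = -18
t_6 = -2·(-18) + 7 = 43
t_7 = -2·43 + (-18) = -104
t_8 = -2·(-104) + 43 = 251
t_9 = -2·251 + (-104) = -606

-606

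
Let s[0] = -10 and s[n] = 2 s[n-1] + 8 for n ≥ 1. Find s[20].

The fixed point is 8/(1 - 2) = -8, so s[n] + 8 = 2(s[n-1] + 8).
Hence s[n] = -2·2^n - 8.
s[20] = -2·2^{20} - 8 = -2·1048576 - 8 = -2097160.

-2097160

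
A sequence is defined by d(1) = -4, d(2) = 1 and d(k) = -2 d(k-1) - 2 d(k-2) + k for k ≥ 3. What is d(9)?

-69

d(3) = -2(1) - 2(-4) + 3 = 9
d(4) = -2(9) - 2(1) + 4 = -16
d(5) = -2(-16) - 2(9) + 5 = 19
d(6) = -2(19) - 2(-16) + 6 = 0
d(7) = -2(0) - 2(19) + 7 = -31
d(8) = -2(-31) - 2(0) + 8 = 70
d(9) = -2(70) - 2(-31) + 9 = -69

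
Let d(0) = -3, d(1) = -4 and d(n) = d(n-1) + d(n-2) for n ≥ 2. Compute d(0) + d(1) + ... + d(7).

-195

d(2) = (-4) + (-3) = -7
d(3) = (-7) + (-4) = -11
d(4) = (-11) + (-7) = -18
d(5) = (-18) + (-11) = -29
d(6) = (-29) + (-18) = -47
d(7) = (-47) + (-29) = -76
Sum = (-3) + (-4) + (-7) + (-11) + (-18) + (-29) + (-47) + (-76) = -195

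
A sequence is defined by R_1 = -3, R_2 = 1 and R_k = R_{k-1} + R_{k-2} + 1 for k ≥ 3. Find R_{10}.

25

R_3 = 1 + (-3) + 1 = -1
R_4 = (-1) + 1 + 1 = 1
R_5 = 1 + (-1) + 1 = 1
R_6 = 1 + 1 + 1 = 3
R_7 = 3 + 1 + 1 = 5
R_8 = 5 + 3 + 1 = 9
R_9 = 9 + 5 + 1 = 15
R_{10} = 15 + 9 + 1 = 25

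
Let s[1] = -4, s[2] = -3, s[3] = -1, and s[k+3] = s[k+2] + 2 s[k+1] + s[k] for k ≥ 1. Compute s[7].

-82

s[4] = (-1) + 2·(-3) + (-4) = -11
s[5] = (-11) + 2·(-1) + (-3) = -16
s[6] = (-16) + 2·(-11) + (-1) = -39
s[7] = (-39) + 2·(-16) + (-11) = -82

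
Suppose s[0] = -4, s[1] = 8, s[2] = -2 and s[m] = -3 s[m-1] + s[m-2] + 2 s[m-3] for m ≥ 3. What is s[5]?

s[3] = -3*(-2) + 8 + 2*(-4) = 6
s[4] = -3*6 + (-2) + 2*8 = -4
s[5] = -3*(-4) + 6 + 2*(-2) = 14

14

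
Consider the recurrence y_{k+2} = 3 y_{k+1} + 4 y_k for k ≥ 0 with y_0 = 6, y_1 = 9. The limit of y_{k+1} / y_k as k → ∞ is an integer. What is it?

4

The characteristic equation is r^2 - 3r - 4 = 0, which factors as (r - 4)(r + 1) = 0.
So the roots are 4 and -1. Since |4| > |-1| and the coefficient of 4^k is non-zero, the ratio tends to 4.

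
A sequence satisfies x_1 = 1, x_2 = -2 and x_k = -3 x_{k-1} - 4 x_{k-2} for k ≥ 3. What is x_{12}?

-574

x_3 = -3(-2) - 4(1) = 2
x_4 = -3(2) - 4(-2) = 2
x_5 = -3(2) - 4(2) = -14
x_6 = -3(-14) - 4(2) = 34
x_7 = -3(34) - 4(-14) = -46
x_8 = -3(-46) - 4(34) = 2
x_9 = -3(2) - 4(-46) = 178
x_{10} = -3(178) - 4(2) = -542
x_{11} = -3(-542) - 4(178) = 914
x_{12} = -3(914) - 4(-542) = -574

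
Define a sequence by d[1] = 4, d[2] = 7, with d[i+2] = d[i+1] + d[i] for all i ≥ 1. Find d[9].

d[3] = 7 + 4 = 11
d[4] = 11 + 7 = 18
d[5] = 18 + 11 = 29
d[6] = 29 + 18 = 47
d[7] = 47 + 29 = 76
d[8] = 76 + 47 = 123
d[9] = 123 + 76 = 199

199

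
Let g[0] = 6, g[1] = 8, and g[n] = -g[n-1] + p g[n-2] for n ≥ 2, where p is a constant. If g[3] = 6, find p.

-1

g[2] = -8 + 6p
g[3] = 8 + 2p
So 8 + 2p = 6, giving p = -1.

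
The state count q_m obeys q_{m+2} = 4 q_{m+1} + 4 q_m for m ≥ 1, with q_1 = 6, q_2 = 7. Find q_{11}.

q_3 = 4(7) + 4(6) = 52
q_4 = 4(52) + 4(7) = 236
q_5 = 4(236) + 4(52) = 1152
q_6 = 4(1152) + 4(236) = 5552
q_7 = 4(5552) + 4(1152) = 26816
q_8 = 4(26816) + 4(5552) = 129472
q_9 = 4(129472) + 4(26816) = 625152
q_{10} = 4(625152) + 4(129472) = 3018496
q_{11} = 4(3018496) + 4(625152) = 14574592

14574592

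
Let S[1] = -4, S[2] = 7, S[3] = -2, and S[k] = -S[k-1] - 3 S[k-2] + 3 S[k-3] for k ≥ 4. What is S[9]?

S[4] = -(-2) - 3*7 + 3*(-4) = -31
S[5] = -(-31) - 3*(-2) + 3*7 = 58
S[6] = -58 - 3*(-31) + 3*(-2) = 29
S[7] = -29 - 3*58 + 3*(-31) = -296
S[8] = -(-296) - 3*29 + 3*58 = 383
S[9] = -383 - 3*(-296) + 3*29 = 592

592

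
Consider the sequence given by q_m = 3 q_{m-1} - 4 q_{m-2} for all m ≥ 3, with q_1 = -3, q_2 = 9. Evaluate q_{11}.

6663

q_3 = 3·9 - 4·(-3) = 39
q_4 = 3·39 - 4·9 = 81
q_5 = 3·81 - 4·39 = 87
q_6 = 3·87 - 4·81 = -63
q_7 = 3·(-63) - 4·87 = -537
q_8 = 3·(-537) - 4·(-63) = -1359
q_9 = 3·(-1359) - 4·(-537) = -1929
q_{10} = 3·(-1929) - 4·(-1359) = -351
q_{11} = 3·(-351) - 4·(-1929) = 6663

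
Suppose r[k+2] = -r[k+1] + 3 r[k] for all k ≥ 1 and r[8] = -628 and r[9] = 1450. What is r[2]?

Rearranging, r[k-2] = (r[k] + r[k-1]) / 3.
r[7] = (1450 + (-628)) / 3 = 822/3 = 274
r[6] = (-628 + 274) / 3 = -354/3 = -118
r[5] = (274 + (-118)) / 3 = 156/3 = 52
r[4] = (-118 + 52) / 3 = -66/3 = -22
r[3] = (52 + (-22)) / 3 = 30/3 = 10
r[2] = (-22 + 10) / 3 = -12/3 = -4

-4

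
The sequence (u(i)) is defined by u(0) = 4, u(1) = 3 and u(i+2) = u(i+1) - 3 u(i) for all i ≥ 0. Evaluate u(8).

-261

u(2) = 3 - 3(4) = -9
u(3) = (-9) - 3(3) = -18
u(4) = (-18) - 3(-9) = 9
u(5) = 9 - 3(-18) = 63
u(6) = 63 - 3(9) = 36
u(7) = 36 - 3(63) = -153
u(8) = (-153) - 3(36) = -261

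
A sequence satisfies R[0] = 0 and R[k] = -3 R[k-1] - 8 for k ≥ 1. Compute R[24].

564859072960

The fixed point is -8/(1 + 3) = -2, so R[k] + 2 = -3(R[k-1] + 2).
Hence R[k] = 2·(-3)^k - 2.
R[24] = 2·(-3)^{24} - 2 = 2·282429536481 - 2 = 564859072960.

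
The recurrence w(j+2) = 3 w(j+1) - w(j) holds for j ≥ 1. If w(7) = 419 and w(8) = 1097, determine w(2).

Rearranging, w(j-2) = -(w(j) - 3 w(j-1)).
w(6) = -(1097 - 3*419) = 160
w(5) = -(419 - 3*160) = 61
w(4) = -(160 - 3*61) = 23
w(3) = -(61 - 3*23) = 8
w(2) = -(23 - 3*8) = 1

1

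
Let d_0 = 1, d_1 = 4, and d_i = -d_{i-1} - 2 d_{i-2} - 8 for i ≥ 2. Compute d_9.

d_2 = -4 - 2(1) - 8 = -14
d_3 = -(-14) - 2(4) - 8 = -2
d_4 = -(-2) - 2(-14) - 8 = 22
d_5 = -22 - 2(-2) - 8 = -26
d_6 = -(-26) - 2(22) - 8 = -26
d_7 = -(-26) - 2(-26) - 8 = 70
d_8 = -70 - 2(-26) - 8 = -26
d_9 = -(-26) - 2(70) - 8 = -122

-122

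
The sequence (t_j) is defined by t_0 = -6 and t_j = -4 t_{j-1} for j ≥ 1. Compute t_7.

98304

t_1 = -4(-6) = 24
t_2 = -4(24) = -96
t_3 = -4(-96) = 384
t_4 = -4(384) = -1536
t_5 = -4(-1536) = 6144
t_6 = -4(6144) = -24576
t_7 = -4(-24576) = 98304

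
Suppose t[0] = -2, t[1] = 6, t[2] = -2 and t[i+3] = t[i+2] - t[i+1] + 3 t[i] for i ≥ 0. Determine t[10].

-162

t[3] = (-2) - 6 + 3(-2) = -14
t[4] = (-14) - (-2) + 3(6) = 6
t[5] = 6 - (-14) + 3(-2) = 14
t[6] = 14 - 6 + 3(-14) = -34
t[7] = (-34) - 14 + 3(6) = -30
t[8] = (-30) - (-34) + 3(14) = 46
t[9] = 46 - (-30) + 3(-34) = -26
t[10] = (-26) - 46 + 3(-30) = -162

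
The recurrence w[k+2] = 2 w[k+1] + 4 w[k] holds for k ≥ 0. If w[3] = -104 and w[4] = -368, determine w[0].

Rearranging, w[k-2] = (w[k] - 2 w[k-1]) / 4.
w[2] = (-368 - 2·(-104)) / 4 = -160/4 = -40
w[1] = (-104 - 2·(-40)) / 4 = -24/4 = -6
w[0] = (-40 - 2·(-6)) / 4 = -28/4 = -7

-7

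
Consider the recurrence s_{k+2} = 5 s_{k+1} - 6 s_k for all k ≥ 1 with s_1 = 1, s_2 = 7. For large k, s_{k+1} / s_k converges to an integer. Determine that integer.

3

The characteristic equation is r^2 - 5r + 6 = 0, which factors as (r - 3)(r - 2) = 0.
So the roots are 3 and 2. Since |3| > |2| and the coefficient of 3^k is non-zero, the ratio tends to 3.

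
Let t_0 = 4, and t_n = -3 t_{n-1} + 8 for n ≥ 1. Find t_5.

-484

t_1 = -3·4 + 8 = -4
t_2 = -3·(-4) + 8 = 20
t_3 = -3·20 + 8 = -52
t_4 = -3·(-52) + 8 = 164
t_5 = -3·164 + 8 = -484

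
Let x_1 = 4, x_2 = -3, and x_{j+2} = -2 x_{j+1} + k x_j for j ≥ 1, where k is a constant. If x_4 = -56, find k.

x_3 = 6 + 4k
x_4 = -12 - 11k
So -12 - 11k = -56, giving k = 4.

4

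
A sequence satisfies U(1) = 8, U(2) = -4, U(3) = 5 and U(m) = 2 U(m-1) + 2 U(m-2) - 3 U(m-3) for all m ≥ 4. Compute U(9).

U(4) = 2(5) + 2(-4) - 3(8) = -22
U(5) = 2(-22) + 2(5) - 3(-4) = -22
U(6) = 2(-22) + 2(-22) - 3(5) = -103
U(7) = 2(-103) + 2(-22) - 3(-22) = -184
U(8) = 2(-184) + 2(-103) - 3(-22) = -508
U(9) = 2(-508) + 2(-184) - 3(-103) = -1075

-1075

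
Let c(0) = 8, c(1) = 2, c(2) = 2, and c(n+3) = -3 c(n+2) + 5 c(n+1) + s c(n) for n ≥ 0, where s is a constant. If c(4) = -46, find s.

c(3) = 4 + 8s
c(4) = -2 - 22s
So -2 - 22s = -46, giving s = 2.

2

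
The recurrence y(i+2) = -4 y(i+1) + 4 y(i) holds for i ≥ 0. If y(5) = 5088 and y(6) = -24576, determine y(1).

Rearranging, y(i-2) = (y(i) + 4 y(i-1)) / 4.
y(4) = (-24576 + 4·5088) / 4 = -4224/4 = -1056
y(3) = (5088 + 4·(-1056)) / 4 = 864/4 = 216
y(2) = (-1056 + 4·216) / 4 = -192/4 = -48
y(1) = (216 + 4·(-48)) / 4 = 24/4 = 6

6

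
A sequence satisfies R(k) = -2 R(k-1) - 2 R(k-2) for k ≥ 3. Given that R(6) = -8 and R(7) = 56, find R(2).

Rearranging, R(k-2) = (R(k) + 2 R(k-1)) / -2.
R(5) = (56 + 2(-8)) / -2 = 40/-2 = -20
R(4) = (-8 + 2(-20)) / -2 = -48/-2 = 24
R(3) = (-20 + 2(24)) / -2 = 28/-2 = -14
R(2) = (24 + 2(-14)) / -2 = -4/-2 = 2

2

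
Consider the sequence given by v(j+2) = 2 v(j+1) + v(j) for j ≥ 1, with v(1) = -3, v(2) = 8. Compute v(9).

v(3) = 2*8 + (-3) = 13
v(4) = 2*13 + 8 = 34
v(5) = 2*34 + 13 = 81
v(6) = 2*81 + 34 = 196
v(7) = 2*196 + 81 = 473
v(8) = 2*473 + 196 = 1142
v(9) = 2*1142 + 473 = 2757

2757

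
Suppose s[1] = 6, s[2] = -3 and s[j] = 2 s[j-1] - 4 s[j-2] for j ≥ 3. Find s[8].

-192

s[3] = 2·(-3) - 4·6 = -30
s[4] = 2·(-30) - 4·(-3) = -48
s[5] = 2·(-48) - 4·(-30) = 24
s[6] = 2·24 - 4·(-48) = 240
s[7] = 2·240 - 4·24 = 384
s[8] = 2·384 - 4·240 = -192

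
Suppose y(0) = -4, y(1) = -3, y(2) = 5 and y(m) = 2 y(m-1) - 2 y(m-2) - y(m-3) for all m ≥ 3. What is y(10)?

385

y(3) = 2·5 - 2·(-3) - (-4) = 20
y(4) = 2·20 - 2·5 - (-3) = 33
y(5) = 2·33 - 2·20 - 5 = 21
y(6) = 2·21 - 2·33 - 20 = -44
y(7) = 2·(-44) - 2·21 - 33 = -163
y(8) = 2·(-163) - 2·(-44) - 21 = -259
y(9) = 2·(-259) - 2·(-163) - (-44) = -148
y(10) = 2·(-148) - 2·(-259) - (-163) = 385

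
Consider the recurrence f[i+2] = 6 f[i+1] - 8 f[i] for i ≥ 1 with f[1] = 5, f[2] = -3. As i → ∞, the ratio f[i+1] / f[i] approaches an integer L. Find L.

4

The characteristic equation is r^2 - 6r + 8 = 0, which factors as (r - 4)(r - 2) = 0.
So the roots are 4 and 2. Since |4| > |2| and the coefficient of 4^i is non-zero, the ratio tends to 4.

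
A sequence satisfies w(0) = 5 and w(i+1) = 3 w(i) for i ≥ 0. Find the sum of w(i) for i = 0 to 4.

w(1) = 3·5 = 15
w(2) = 3·15 = 45
w(3) = 3·45 = 135
w(4) = 3·135 = 405
Sum = 5 + 15 + 45 + 135 + 405 = 605

605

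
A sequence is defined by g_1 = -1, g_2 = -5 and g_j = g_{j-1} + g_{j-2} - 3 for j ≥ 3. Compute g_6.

-49

g_3 = (-5) + (-1) - 3 = -9
g_4 = (-9) + (-5) - 3 = -17
g_5 = (-17) + (-9) - 3 = -29
g_6 = (-29) + (-17) - 3 = -49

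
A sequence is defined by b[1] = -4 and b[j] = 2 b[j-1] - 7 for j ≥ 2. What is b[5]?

-169

b[2] = 2*(-4) - 7 = -15
b[3] = 2*(-15) - 7 = -37
b[4] = 2*(-37) - 7 = -81
b[5] = 2*(-81) - 7 = -169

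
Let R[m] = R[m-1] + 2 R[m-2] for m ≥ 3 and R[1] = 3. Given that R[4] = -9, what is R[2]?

Let R[2] = y.
R[3] = 6 + y
R[4] = 6 + 3y
So 6 + 3y = -9, giving y = -5.

-5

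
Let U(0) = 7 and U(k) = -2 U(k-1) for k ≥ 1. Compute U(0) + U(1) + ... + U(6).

301

U(1) = -2·7 = -14
U(2) = -2·(-14) = 28
U(3) = -2·28 = -56
U(4) = -2·(-56) = 112
U(5) = -2·112 = -224
U(6) = -2·(-224) = 448
Sum = 7 + (-14) + 28 + (-56) + 112 + (-224) + 448 = 301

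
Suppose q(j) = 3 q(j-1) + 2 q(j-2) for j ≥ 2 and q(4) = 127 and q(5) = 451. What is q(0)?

Rearranging, q(j-2) = (q(j) - 3 q(j-1)) / 2.
q(3) = (451 - 3*127) / 2 = 70/2 = 35
q(2) = (127 - 3*35) / 2 = 22/2 = 11
q(1) = (35 - 3*11) / 2 = 2/2 = 1
q(0) = (11 - 3*1) / 2 = 8/2 = 4

4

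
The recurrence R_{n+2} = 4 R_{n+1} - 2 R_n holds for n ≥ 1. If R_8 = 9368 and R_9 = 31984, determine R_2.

Rearranging, R_{n-2} = (R_n - 4 R_{n-1}) / -2.
R_7 = (31984 - 4*9368) / -2 = -5488/-2 = 2744
R_6 = (9368 - 4*2744) / -2 = -1608/-2 = 804
R_5 = (2744 - 4*804) / -2 = -472/-2 = 236
R_4 = (804 - 4*236) / -2 = -140/-2 = 70
R_3 = (236 - 4*70) / -2 = -44/-2 = 22
R_2 = (70 - 4*22) / -2 = -18/-2 = 9

9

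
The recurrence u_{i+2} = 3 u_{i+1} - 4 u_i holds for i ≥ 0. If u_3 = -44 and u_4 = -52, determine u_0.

2

Rearranging, u_{i-2} = (u_i - 3 u_{i-1}) / -4.
u_2 = (-52 - 3(-44)) / -4 = 80/-4 = -20
u_1 = (-44 - 3(-20)) / -4 = 16/-4 = -4
u_0 = (-20 - 3(-4)) / -4 = -8/-4 = 2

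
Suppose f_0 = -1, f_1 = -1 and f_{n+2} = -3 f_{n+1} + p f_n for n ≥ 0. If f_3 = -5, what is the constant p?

f_2 = 3 - p
f_3 = -9 + 2p
So -9 + 2p = -5, giving p = 2.

2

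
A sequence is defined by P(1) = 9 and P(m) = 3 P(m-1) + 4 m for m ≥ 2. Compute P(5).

P(2) = 3(9) + 8 = 35
P(3) = 3(35) + 12 = 117
P(4) = 3(117) + 16 = 367
P(5) = 3(367) + 20 = 1121

1121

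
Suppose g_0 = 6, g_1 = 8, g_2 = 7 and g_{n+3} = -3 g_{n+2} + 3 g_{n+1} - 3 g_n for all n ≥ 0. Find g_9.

g_3 = -3(7) + 3(8) - 3(6) = -15
g_4 = -3(-15) + 3(7) - 3(8) = 42
g_5 = -3(42) + 3(-15) - 3(7) = -192
g_6 = -3(-192) + 3(42) - 3(-15) = 747
g_7 = -3(747) + 3(-192) - 3(42) = -2943
g_8 = -3(-2943) + 3(747) - 3(-192) = 11646
g_9 = -3(11646) + 3(-2943) - 3(747) = -46008

-46008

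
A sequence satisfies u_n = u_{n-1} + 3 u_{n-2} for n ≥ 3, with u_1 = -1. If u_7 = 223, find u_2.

7

Let u_2 = z.
u_3 = -3 + z
u_4 = -3 + 4z
u_5 = -12 + 7z
u_6 = -21 + 19z
u_7 = -57 + 40z
So -57 + 40z = 223, giving z = 7.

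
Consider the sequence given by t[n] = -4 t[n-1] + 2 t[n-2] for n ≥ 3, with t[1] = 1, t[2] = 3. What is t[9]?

t[3] = -4·3 + 2·1 = -10
t[4] = -4·(-10) + 2·3 = 46
t[5] = -4·46 + 2·(-10) = -204
t[6] = -4·(-204) + 2·46 = 908
t[7] = -4·908 + 2·(-204) = -4040
t[8] = -4·(-4040) + 2·908 = 17976
t[9] = -4·17976 + 2·(-4040) = -79984

-79984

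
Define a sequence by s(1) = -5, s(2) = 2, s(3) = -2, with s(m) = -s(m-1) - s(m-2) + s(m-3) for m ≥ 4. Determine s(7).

s(4) = -(-2) - 2 + (-5) = -5
s(5) = -(-5) - (-2) + 2 = 9
s(6) = -9 - (-5) + (-2) = -6
s(7) = -(-6) - 9 + (-5) = -8

-8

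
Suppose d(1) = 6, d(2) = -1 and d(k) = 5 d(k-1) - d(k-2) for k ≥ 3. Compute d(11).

d(3) = 5(-1) - 6 = -11
d(4) = 5(-11) - (-1) = -54
d(5) = 5(-54) - (-11) = -259
d(6) = 5(-259) - (-54) = -1241
d(7) = 5(-1241) - (-259) = -5946
d(8) = 5(-5946) - (-1241) = -28489
d(9) = 5(-28489) - (-5946) = -136499
d(10) = 5(-136499) - (-28489) = -654006
d(11) = 5(-654006) - (-136499) = -3133531

-3133531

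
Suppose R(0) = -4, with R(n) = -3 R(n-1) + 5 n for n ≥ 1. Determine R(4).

R(1) = -3·(-4) + 5 = 17
R(2) = -3·17 + 10 = -41
R(3) = -3·(-41) + 15 = 138
R(4) = -3·138 + 20 = -394

-394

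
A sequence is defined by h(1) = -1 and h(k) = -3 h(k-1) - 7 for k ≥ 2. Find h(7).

545

h(2) = -3(-1) - 7 = -4
h(3) = -3(-4) - 7 = 5
h(4) = -3(5) - 7 = -22
h(5) = -3(-22) - 7 = 59
h(6) = -3(59) - 7 = -184
h(7) = -3(-184) - 7 = 545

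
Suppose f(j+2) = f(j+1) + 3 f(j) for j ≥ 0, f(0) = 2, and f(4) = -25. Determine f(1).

-7

Let f(1) = y.
f(2) = 6 + y
f(3) = 6 + 4y
f(4) = 24 + 7y
So 24 + 7y = -25, giving y = -7.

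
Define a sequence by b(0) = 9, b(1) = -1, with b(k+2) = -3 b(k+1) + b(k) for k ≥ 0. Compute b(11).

b(2) = -3·(-1) + 9 = 12
b(3) = -3·12 + (-1) = -37
b(4) = -3·(-37) + 12 = 123
b(5) = -3·123 + (-37) = -406
b(6) = -3·(-406) + 123 = 1341
b(7) = -3·1341 + (-406) = -4429
b(8) = -3·(-4429) + 1341 = 14628
b(9) = -3·14628 + (-4429) = -48313
b(10) = -3·(-48313) + 14628 = 159567
b(11) = -3·159567 + (-48313) = -527014

-527014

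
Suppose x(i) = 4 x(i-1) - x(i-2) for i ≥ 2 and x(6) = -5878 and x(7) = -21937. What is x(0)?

Rearranging, x(i-2) = -(x(i) - 4 x(i-1)).
x(5) = -(-21937 - 4(-5878)) = -1575
x(4) = -(-5878 - 4(-1575)) = -422
x(3) = -(-1575 - 4(-422)) = -113
x(2) = -(-422 - 4(-113)) = -30
x(1) = -(-113 - 4(-30)) = -7
x(0) = -(-30 - 4(-7)) = 2

2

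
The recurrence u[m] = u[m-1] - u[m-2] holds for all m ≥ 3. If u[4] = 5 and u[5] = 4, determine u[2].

Rearranging, u[m-2] = -(u[m] - u[m-1]).
u[3] = -(4 - 5) = 1
u[2] = -(5 - 1) = -4

-4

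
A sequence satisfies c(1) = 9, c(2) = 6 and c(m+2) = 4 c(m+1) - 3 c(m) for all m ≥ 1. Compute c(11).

-88563

c(3) = 4(6) - 3(9) = -3
c(4) = 4(-3) - 3(6) = -30
c(5) = 4(-30) - 3(-3) = -111
c(6) = 4(-111) - 3(-30) = -354
c(7) = 4(-354) - 3(-111) = -1083
c(8) = 4(-1083) - 3(-354) = -3270
c(9) = 4(-3270) - 3(-1083) = -9831
c(10) = 4(-9831) - 3(-3270) = -29514
c(11) = 4(-29514) - 3(-9831) = -88563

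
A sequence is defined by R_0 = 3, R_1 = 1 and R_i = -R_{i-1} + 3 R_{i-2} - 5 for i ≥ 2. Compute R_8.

R_2 = -1 + 3·3 - 5 = 3
R_3 = -3 + 3·1 - 5 = -5
R_4 = -(-5) + 3·3 - 5 = 9
R_5 = -9 + 3·(-5) - 5 = -29
R_6 = -(-29) + 3·9 - 5 = 51
R_7 = -51 + 3·(-29) - 5 = -143
R_8 = -(-143) + 3·51 - 5 = 291

291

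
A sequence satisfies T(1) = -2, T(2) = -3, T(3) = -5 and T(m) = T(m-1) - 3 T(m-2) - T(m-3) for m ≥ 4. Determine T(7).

-67

T(4) = (-5) - 3·(-3) - (-2) = 6
T(5) = 6 - 3·(-5) - (-3) = 24
T(6) = 24 - 3·6 - (-5) = 11
T(7) = 11 - 3·24 - 6 = -67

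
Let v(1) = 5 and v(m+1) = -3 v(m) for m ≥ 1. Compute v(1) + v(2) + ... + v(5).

305

v(2) = -3·5 = -15
v(3) = -3·(-15) = 45
v(4) = -3·45 = -135
v(5) = -3·(-135) = 405
Sum = 5 + (-15) + 45 + (-135) + 405 = 305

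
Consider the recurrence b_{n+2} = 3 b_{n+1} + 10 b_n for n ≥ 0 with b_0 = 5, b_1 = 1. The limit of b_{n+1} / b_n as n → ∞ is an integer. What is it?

The characteristic equation is r^2 - 3r - 10 = 0, which factors as (r - 5)(r + 2) = 0.
So the roots are 5 and -2. Since |5| > |-2| and the coefficient of 5^n is non-zero, the ratio tends to 5.

5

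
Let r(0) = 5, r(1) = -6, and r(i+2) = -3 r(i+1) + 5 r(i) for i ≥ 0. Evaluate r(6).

12073

r(2) = -3(-6) + 5(5) = 43
r(3) = -3(43) + 5(-6) = -159
r(4) = -3(-159) + 5(43) = 692
r(5) = -3(692) + 5(-159) = -2871
r(6) = -3(-2871) + 5(692) = 12073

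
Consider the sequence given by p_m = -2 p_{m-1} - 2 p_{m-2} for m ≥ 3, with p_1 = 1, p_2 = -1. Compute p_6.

p_3 = -2(-1) - 2(1) = 0
p_4 = -2(0) - 2(-1) = 2
p_5 = -2(2) - 2(0) = -4
p_6 = -2(-4) - 2(2) = 4

4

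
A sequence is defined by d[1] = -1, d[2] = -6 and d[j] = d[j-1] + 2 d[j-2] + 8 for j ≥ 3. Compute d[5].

4

d[3] = (-6) + 2·(-1) + 8 = 0
d[4] = 0 + 2·(-6) + 8 = -4
d[5] = (-4) + 2·0 + 8 = 4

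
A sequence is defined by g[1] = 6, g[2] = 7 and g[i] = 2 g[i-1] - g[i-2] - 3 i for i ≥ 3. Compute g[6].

-109

g[3] = 2(7) - 6 - 9 = -1
g[4] = 2(-1) - 7 - 12 = -21
g[5] = 2(-21) - (-1) - 15 = -56
g[6] = 2(-56) - (-21) - 18 = -109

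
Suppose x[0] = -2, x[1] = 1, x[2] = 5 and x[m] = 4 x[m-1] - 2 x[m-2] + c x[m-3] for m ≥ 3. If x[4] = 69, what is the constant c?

-1

x[3] = 18 - 2c
x[4] = 62 - 7c
So 62 - 7c = 69, giving c = -1.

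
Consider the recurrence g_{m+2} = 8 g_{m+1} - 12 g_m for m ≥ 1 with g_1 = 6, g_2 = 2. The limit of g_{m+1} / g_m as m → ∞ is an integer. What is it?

The characteristic equation is r^2 - 8r + 12 = 0, which factors as (r - 6)(r - 2) = 0.
So the roots are 6 and 2. Since |6| > |2| and the coefficient of 6^m is non-zero, the ratio tends to 6.

6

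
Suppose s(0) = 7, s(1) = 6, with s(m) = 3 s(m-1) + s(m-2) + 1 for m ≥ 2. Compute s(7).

10170

s(2) = 3(6) + 7 + 1 = 26
s(3) = 3(26) + 6 + 1 = 85
s(4) = 3(85) + 26 + 1 = 282
s(5) = 3(282) + 85 + 1 = 932
s(6) = 3(932) + 282 + 1 = 3079
s(7) = 3(3079) + 932 + 1 = 10170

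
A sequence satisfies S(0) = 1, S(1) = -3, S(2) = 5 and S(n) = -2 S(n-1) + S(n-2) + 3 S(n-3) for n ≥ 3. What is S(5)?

S(3) = -2(5) + (-3) + 3(1) = -10
S(4) = -2(-10) + 5 + 3(-3) = 16
S(5) = -2(16) + (-10) + 3(5) = -27

-27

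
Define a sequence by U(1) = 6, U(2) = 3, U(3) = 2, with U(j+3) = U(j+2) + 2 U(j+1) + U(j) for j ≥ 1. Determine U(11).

2282

U(4) = 2 + 2·3 + 6 = 14
U(5) = 14 + 2·2 + 3 = 21
U(6) = 21 + 2·14 + 2 = 51
U(7) = 51 + 2·21 + 14 = 107
U(8) = 107 + 2·51 + 21 = 230
U(9) = 230 + 2·107 + 51 = 495
U(10) = 495 + 2·230 + 107 = 1062
U(11) = 1062 + 2·495 + 230 = 2282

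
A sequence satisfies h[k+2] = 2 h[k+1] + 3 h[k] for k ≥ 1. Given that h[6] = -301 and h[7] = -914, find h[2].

-1

Rearranging, h[k-2] = (h[k] - 2 h[k-1]) / 3.
h[5] = (-914 - 2*(-301)) / 3 = -312/3 = -104
h[4] = (-301 - 2*(-104)) / 3 = -93/3 = -31
h[3] = (-104 - 2*(-31)) / 3 = -42/3 = -14
h[2] = (-31 - 2*(-14)) / 3 = -3/3 = -1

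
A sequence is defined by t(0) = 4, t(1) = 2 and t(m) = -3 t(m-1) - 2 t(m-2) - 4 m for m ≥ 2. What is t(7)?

1034

t(2) = -3·2 - 2·4 - 8 = -22
t(3) = -3·(-22) - 2·2 - 12 = 50
t(4) = -3·50 - 2·(-22) - 16 = -122
t(5) = -3·(-122) - 2·50 - 20 = 246
t(6) = -3·246 - 2·(-122) - 24 = -518
t(7) = -3·(-518) - 2·246 - 28 = 1034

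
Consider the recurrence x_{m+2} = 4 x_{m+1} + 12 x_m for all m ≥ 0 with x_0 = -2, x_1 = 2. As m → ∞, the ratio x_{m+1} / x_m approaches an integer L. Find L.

6

The characteristic equation is r^2 - 4r - 12 = 0, which factors as (r - 6)(r + 2) = 0.
So the roots are 6 and -2. Since |6| > |-2| and the coefficient of 6^m is non-zero, the ratio tends to 6.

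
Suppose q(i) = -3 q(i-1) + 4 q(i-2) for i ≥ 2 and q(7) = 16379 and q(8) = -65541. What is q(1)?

Rearranging, q(i-2) = (q(i) + 3 q(i-1)) / 4.
q(6) = (-65541 + 3*16379) / 4 = -16404/4 = -4101
q(5) = (16379 + 3*(-4101)) / 4 = 4076/4 = 1019
q(4) = (-4101 + 3*1019) / 4 = -1044/4 = -261
q(3) = (1019 + 3*(-261)) / 4 = 236/4 = 59
q(2) = (-261 + 3*59) / 4 = -84/4 = -21
q(1) = (59 + 3*(-21)) / 4 = -4/4 = -1

-1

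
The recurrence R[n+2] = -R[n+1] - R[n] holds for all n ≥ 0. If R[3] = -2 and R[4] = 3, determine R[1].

3

Rearranging, R[n-2] = -(R[n] + R[n-1]).
R[2] = -(3 + (-2)) = -1
R[1] = -(-2 + (-1)) = 3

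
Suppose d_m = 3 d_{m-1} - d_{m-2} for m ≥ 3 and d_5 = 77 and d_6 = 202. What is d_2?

1

Rearranging, d_{m-2} = -(d_m - 3 d_{m-1}).
d_4 = -(202 - 3*77) = 29
d_3 = -(77 - 3*29) = 10
d_2 = -(29 - 3*10) = 1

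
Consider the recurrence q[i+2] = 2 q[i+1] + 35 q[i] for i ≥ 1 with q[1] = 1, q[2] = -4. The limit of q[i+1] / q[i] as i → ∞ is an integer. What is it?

7

The characteristic equation is r^2 - 2r - 35 = 0, which factors as (r - 7)(r + 5) = 0.
So the roots are 7 and -5. Since |7| > |-5| and the coefficient of 7^i is non-zero, the ratio tends to 7.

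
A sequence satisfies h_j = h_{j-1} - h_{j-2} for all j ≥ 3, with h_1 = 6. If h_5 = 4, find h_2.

Let h_2 = w.
h_3 = -6 + w
h_4 = -6
h_5 = -w
So -w = 4, giving w = -4.

-4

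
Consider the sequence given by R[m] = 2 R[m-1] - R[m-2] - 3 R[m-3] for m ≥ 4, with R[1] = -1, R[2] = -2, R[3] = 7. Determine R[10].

R[4] = 2·7 - (-2) - 3·(-1) = 19
R[5] = 2·19 - 7 - 3·(-2) = 37
R[6] = 2·37 - 19 - 3·7 = 34
R[7] = 2·34 - 37 - 3·19 = -26
R[8] = 2·(-26) - 34 - 3·37 = -197
R[9] = 2·(-197) - (-26) - 3·34 = -470
R[10] = 2·(-470) - (-197) - 3·(-26) = -665

-665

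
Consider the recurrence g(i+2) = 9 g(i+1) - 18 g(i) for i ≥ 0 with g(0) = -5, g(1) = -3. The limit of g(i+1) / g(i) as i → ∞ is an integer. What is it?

The characteristic equation is r^2 - 9r + 18 = 0, which factors as (r - 6)(r - 3) = 0.
So the roots are 6 and 3. Since |6| > |3| and the coefficient of 6^i is non-zero, the ratio tends to 6.

6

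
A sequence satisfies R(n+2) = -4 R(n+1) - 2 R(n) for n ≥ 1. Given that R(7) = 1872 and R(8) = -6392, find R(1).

Rearranging, R(n-2) = (R(n) + 4 R(n-1)) / -2.
R(6) = (-6392 + 4*1872) / -2 = 1096/-2 = -548
R(5) = (1872 + 4*(-548)) / -2 = -320/-2 = 160
R(4) = (-548 + 4*160) / -2 = 92/-2 = -46
R(3) = (160 + 4*(-46)) / -2 = -24/-2 = 12
R(2) = (-46 + 4*12) / -2 = 2/-2 = -1
R(1) = (12 + 4*(-1)) / -2 = 8/-2 = -4

-4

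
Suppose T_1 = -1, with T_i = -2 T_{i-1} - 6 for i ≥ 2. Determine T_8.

-130

T_2 = -2*(-1) - 6 = -4
T_3 = -2*(-4) - 6 = 2
T_4 = -2*2 - 6 = -10
T_5 = -2*(-10) - 6 = 14
T_6 = -2*14 - 6 = -34
T_7 = -2*(-34) - 6 = 62
T_8 = -2*62 - 6 = -130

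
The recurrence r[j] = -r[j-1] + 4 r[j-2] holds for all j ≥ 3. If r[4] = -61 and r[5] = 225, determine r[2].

-5

Rearranging, r[j-2] = (r[j] + r[j-1]) / 4.
r[3] = (225 + (-61)) / 4 = 164/4 = 41
r[2] = (-61 + 41) / 4 = -20/4 = -5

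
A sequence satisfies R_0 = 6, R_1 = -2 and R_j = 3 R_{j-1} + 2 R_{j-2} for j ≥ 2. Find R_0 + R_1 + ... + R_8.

11958

R_2 = 3·(-2) + 2·6 = 6
R_3 = 3·6 + 2·(-2) = 14
R_4 = 3·14 + 2·6 = 54
R_5 = 3·54 + 2·14 = 190
R_6 = 3·190 + 2·54 = 678
R_7 = 3·678 + 2·190 = 2414
R_8 = 3·2414 + 2·678 = 8598
Sum = 6 + (-2) + 6 + 14 + 54 + 190 + 678 + 2414 + 8598 = 11958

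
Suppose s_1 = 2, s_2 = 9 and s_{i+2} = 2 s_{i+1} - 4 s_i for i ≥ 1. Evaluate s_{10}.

s_3 = 2*9 - 4*2 = 10
s_4 = 2*10 - 4*9 = -16
s_5 = 2*(-16) - 4*10 = -72
s_6 = 2*(-72) - 4*(-16) = -80
s_7 = 2*(-80) - 4*(-72) = 128
s_8 = 2*128 - 4*(-80) = 576
s_9 = 2*576 - 4*128 = 640
s_{10} = 2*640 - 4*576 = -1024

-1024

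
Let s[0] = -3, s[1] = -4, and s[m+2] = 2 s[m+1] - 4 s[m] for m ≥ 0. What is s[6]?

-192

s[2] = 2*(-4) - 4*(-3) = 4
s[3] = 2*4 - 4*(-4) = 24
s[4] = 2*24 - 4*4 = 32
s[5] = 2*32 - 4*24 = -32
s[6] = 2*(-32) - 4*32 = -192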